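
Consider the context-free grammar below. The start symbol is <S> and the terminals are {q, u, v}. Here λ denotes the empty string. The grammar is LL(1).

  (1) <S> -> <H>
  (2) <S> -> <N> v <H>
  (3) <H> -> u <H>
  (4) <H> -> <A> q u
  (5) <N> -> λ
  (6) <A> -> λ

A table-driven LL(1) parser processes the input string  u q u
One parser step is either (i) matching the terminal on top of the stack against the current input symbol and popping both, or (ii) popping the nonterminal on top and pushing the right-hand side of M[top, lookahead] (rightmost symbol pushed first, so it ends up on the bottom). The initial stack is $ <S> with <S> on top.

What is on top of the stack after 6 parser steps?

u

     Stack      Input    Action
  1  $ <S>      u q u $  expand <S> -> <H>
  2  $ <H>      u q u $  expand <H> -> u <H>
  3  $ <H> u    u q u $  match u
  4  $ <H>      q u $    expand <H> -> <A> q u
  5  $ u q <A>  q u $    expand <A> -> λ
  6  $ u q      q u $    match q
Stack after step 6: $ u (top = u).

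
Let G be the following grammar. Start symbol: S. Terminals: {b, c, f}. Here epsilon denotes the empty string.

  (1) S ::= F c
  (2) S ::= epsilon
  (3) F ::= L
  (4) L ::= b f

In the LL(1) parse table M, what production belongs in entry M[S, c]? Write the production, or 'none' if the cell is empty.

none

FIRST(L) = {b}
FIRST(F) = {b}  (via L)
FIRST(S) = {epsilon, b}  (via F c)
FOLLOW(S) includes $ since S is the start symbol.
FOLLOW(S): S appears on no right-hand side. Thus FOLLOW(S) = {$}.
For S ::= F c: FIRST(F c) = {b}, so it goes in M[S, t] for t ∈ {b}.
For S ::= epsilon: FIRST(epsilon) = {epsilon}, so it goes in M[S, t] for t ∈ {}; since epsilon ∈ FIRST, also for every t ∈ FOLLOW(S) = {$}.
None of these place a production in M[S, c].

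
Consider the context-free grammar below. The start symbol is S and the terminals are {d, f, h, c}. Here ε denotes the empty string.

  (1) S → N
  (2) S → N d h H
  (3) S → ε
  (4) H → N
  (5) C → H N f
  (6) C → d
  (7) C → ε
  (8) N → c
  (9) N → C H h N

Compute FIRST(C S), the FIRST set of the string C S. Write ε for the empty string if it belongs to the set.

FIRST(S): from S→N we get {c, d}; from S→N d h H we get {c, d}; from S→ε we get {ε}. So FIRST(S) = {ε, c, d}.
FIRST(H): from H→N we get {c, d}. So FIRST(H) = {c, d}.
FIRST(C): from C→H N f we get {c, d}; from C→d we get {d}; from C→ε we get {ε}. So FIRST(C) = {ε, c, d}.
FIRST(N): from N→c we get {c}; from N→C H h N we get {c, d}. So FIRST(N) = {c, d}.
FIRST(C S): take FIRST of each symbol in turn, carrying on past any symbol whose FIRST contains ε; result {ε, c, d}.

{ε, c, d}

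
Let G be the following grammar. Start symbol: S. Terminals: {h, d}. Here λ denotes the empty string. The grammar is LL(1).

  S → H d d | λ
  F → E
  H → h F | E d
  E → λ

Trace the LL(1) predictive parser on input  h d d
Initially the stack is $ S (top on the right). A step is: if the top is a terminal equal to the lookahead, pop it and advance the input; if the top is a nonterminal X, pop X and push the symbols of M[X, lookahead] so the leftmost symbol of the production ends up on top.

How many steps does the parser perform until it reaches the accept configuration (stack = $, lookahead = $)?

7

     Stack      Input    Action
  1  $ S        h d d $  expand S → H d d
  2  $ d d H    h d d $  expand H → h F
  3  $ d d F h  h d d $  match h
  4  $ d d F    d d $    expand F → E
  5  $ d d E    d d $    expand E → λ
  6  $ d d      d d $    match d
  7  $ d        d $      match d
Accept reached after 7 steps.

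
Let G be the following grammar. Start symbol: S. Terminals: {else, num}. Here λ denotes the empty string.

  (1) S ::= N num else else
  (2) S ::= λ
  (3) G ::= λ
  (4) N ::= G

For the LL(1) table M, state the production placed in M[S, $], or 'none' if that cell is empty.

S ::= λ

FIRST(G): from G::=λ we get {λ}. So FIRST(G) = {λ}.
FIRST(N): from N::=G we get {λ}. So FIRST(N) = {λ}.
FIRST(S): from S::=N num else else we get {num}; from S::=λ we get {λ}. So FIRST(S) = {λ, num}.
FOLLOW(S) includes $ since S is the start symbol.
FOLLOW(S): S appears on no right-hand side. Thus FOLLOW(S) = {$}.
For S ::= N num else else: FIRST(N num else else) = {num}, so it goes in M[S, t] for t ∈ {num}.
For S ::= λ: FIRST(λ) = {λ}, so it goes in M[S, t] for t ∈ {}; since λ ∈ FIRST, also for every t ∈ FOLLOW(S) = {$}.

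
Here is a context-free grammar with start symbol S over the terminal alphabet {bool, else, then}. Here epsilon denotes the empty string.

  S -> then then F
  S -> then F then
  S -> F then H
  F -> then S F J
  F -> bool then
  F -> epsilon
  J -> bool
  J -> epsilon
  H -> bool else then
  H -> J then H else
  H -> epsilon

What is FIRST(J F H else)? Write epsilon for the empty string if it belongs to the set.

FIRST(F) = {epsilon, bool, then}
FIRST(J) = {epsilon, bool}
FIRST(S) = {bool, then}  (via F then H)
FIRST(H) = {epsilon, bool, then}  (via J then H else)
FIRST(J F H else): take FIRST of each symbol in turn, carrying on past any symbol whose FIRST contains epsilon; result {bool, else, then}.

{bool, else, then}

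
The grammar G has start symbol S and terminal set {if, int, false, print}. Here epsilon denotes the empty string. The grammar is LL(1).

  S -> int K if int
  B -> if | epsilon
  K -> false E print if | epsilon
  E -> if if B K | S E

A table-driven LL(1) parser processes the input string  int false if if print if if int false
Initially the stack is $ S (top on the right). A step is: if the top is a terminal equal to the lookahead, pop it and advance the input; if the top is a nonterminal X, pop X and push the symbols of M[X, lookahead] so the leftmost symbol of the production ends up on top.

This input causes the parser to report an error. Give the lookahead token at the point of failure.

step 1: stack=$ S  input=int false if if print if if int false $  — expand S -> int K if int
step 2: stack=$ int if K int  input=int false if if print if if int false $  — match int
step 3: stack=$ int if K  input=false if if print if if int false $  — expand K -> false E print if
step 4: stack=$ int if if print E false  input=false if if print if if int false $  — match false
step 5: stack=$ int if if print E  input=if if print if if int false $  — expand E -> if if B K
step 6: stack=$ int if if print K B if if  input=if if print if if int false $  — match if
step 7: stack=$ int if if print K B if  input=if print if if int false $  — match if
step 8: stack=$ int if if print K B  input=print if if int false $  — expand B -> epsilon
step 9: stack=$ int if if print K  input=print if if int false $  — expand K -> epsilon
step 10: stack=$ int if if print  input=print if if int false $  — match print
step 11: stack=$ int if if  input=if if int false $  — match if
step 12: stack=$ int if  input=if int false $  — match if
step 13: stack=$ int  input=int false $  — match int
step 14: stack=$  input=false $  — error: stack empty but input remains

false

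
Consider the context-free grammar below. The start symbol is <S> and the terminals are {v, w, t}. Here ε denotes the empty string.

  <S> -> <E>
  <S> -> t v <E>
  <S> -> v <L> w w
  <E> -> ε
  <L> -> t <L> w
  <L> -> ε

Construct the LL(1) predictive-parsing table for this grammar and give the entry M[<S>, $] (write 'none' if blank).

FIRST(<E>): from <E>->ε we get {ε}. So FIRST(<E>) = {ε}.
FIRST(<L>): from <L>->t <L> w we get {t}; from <L>->ε we get {ε}. So FIRST(<L>) = {ε, t}.
FIRST(<S>): from <S>-><E> we get {ε}; from <S>->t v <E> we get {t}; from <S>->v <L> w w we get {v}. So FIRST(<S>) = {ε, t, v}.
FOLLOW(<S>) includes $ since <S> is the start symbol.
FOLLOW(<S>): <S> appears on no right-hand side. Thus FOLLOW(<S>) = {$}.
For <S> -> <E>: FIRST(<E>) = {ε}, so it goes in M[<S>, t] for t ∈ {}; since ε ∈ FIRST, also for every t ∈ FOLLOW(<S>) = {$}.
For <S> -> t v <E>: FIRST(t v <E>) = {t}, so it goes in M[<S>, t] for t ∈ {t}.
For <S> -> v <L> w w: FIRST(v <L> w w) = {v}, so it goes in M[<S>, t] for t ∈ {v}.

<S> -> <E>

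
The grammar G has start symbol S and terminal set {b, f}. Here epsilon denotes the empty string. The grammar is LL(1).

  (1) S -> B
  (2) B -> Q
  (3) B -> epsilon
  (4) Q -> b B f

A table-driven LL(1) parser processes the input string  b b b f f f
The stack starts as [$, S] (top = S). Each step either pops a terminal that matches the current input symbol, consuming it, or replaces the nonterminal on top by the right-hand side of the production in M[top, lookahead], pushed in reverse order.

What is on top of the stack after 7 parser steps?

step 1: stack=$ S  input=b b b f f f $  — expand S -> B
step 2: stack=$ B  input=b b b f f f $  — expand B -> Q
step 3: stack=$ Q  input=b b b f f f $  — expand Q -> b B f
step 4: stack=$ f B b  input=b b b f f f $  — match b
step 5: stack=$ f B  input=b b f f f $  — expand B -> Q
step 6: stack=$ f Q  input=b b f f f $  — expand Q -> b B f
step 7: stack=$ f f B b  input=b b f f f $  — match b
Stack after step 7: $ f f B (top = B).

B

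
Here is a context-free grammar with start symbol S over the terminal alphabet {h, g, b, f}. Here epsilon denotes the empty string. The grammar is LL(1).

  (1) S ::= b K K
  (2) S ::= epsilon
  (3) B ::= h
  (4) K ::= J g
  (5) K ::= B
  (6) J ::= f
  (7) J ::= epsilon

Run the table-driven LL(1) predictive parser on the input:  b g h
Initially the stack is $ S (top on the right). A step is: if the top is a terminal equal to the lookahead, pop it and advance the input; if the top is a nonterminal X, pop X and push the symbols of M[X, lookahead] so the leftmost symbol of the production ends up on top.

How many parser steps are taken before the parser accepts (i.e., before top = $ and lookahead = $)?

step 1: stack=$ S  input=b g h $  — expand S ::= b K K
step 2: stack=$ K K b  input=b g h $  — match b
step 3: stack=$ K K  input=g h $  — expand K ::= J g
step 4: stack=$ K g J  input=g h $  — expand J ::= epsilon
step 5: stack=$ K g  input=g h $  — match g
step 6: stack=$ K  input=h $  — expand K ::= B
step 7: stack=$ B  input=h $  — expand B ::= h
step 8: stack=$ h  input=h $  — match h
Accept reached after 8 steps.

8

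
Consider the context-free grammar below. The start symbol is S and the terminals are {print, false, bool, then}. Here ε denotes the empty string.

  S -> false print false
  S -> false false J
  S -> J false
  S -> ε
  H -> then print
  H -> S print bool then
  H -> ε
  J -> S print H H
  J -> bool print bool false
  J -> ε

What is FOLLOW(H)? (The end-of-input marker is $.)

FIRST(S): from S->false print false we get {false}; from S->false false J we get {false}; from S->J false we get {bool, false, print}; from S->ε we get {ε}. So FIRST(S) = {ε, bool, false, print}.
FIRST(H): from H->then print we get {then}; from H->S print bool then we get {bool, false, print}; from H->ε we get {ε}. So FIRST(H) = {ε, bool, false, print, then}.
FIRST(J): from J->S print H H we get {bool, false, print}; from J->bool print bool false we get {bool}; from J->ε we get {ε}. So FIRST(J) = {ε, bool, false, print}.
FOLLOW(S) includes $ since S is the start symbol.
FOLLOW(S): in H->S print bool then, S is followed by print bool then with FIRST {print}; in J->S print H H, S is followed by print H H with FIRST {print}. Thus FOLLOW(S) = {$, print}.
FOLLOW(J): in S->false false J, the suffix after J is empty, so FOLLOW(J) ⊇ FOLLOW(S) = {$, print}; in S->J false, J is followed by false with FIRST {false}. Thus FOLLOW(J) = {$, false, print}.
FOLLOW(H): in J->S print H H (occurrence 1), H is followed by H with FIRST {ε, bool, false, print, then}; in J->S print H H (occurrence 1), the suffix after H is nullable, so FOLLOW(H) ⊇ FOLLOW(J) = {$, false, print}; in J->S print H H (occurrence 2), the suffix after H is empty, so FOLLOW(H) ⊇ FOLLOW(J) = {$, false, print}. Thus FOLLOW(H) = {$, bool, false, print, then}.

{$, bool, false, print, then}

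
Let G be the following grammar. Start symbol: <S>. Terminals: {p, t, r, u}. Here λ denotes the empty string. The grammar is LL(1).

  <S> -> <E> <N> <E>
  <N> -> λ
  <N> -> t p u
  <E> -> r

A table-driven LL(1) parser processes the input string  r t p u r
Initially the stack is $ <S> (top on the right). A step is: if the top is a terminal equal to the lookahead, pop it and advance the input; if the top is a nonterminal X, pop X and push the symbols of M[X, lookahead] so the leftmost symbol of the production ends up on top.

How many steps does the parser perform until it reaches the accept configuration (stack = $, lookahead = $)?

9

     Stack          Input        Action
  1  $ <S>          r t p u r $  expand <S> -> <E> <N> <E>
  2  $ <E> <N> <E>  r t p u r $  expand <E> -> r
  3  $ <E> <N> r    r t p u r $  match r
  4  $ <E> <N>      t p u r $    expand <N> -> t p u
  5  $ <E> u p t    t p u r $    match t
  6  $ <E> u p      p u r $      match p
  7  $ <E> u        u r $        match u
  8  $ <E>          r $          expand <E> -> r
  9  $ r            r $          match r
Accept reached after 9 steps.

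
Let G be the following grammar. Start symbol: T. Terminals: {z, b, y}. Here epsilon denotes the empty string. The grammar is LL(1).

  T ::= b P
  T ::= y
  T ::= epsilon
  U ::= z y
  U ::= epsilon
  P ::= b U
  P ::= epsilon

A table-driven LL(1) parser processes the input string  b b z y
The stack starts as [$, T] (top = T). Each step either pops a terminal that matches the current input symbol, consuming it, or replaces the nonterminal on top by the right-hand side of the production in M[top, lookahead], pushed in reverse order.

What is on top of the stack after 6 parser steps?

y

     Stack  Input      Action
  1  $ T    b b z y $  expand T ::= b P
  2  $ P b  b b z y $  match b
  3  $ P    b z y $    expand P ::= b U
  4  $ U b  b z y $    match b
  5  $ U    z y $      expand U ::= z y
  6  $ y z  z y $      match z
Stack after step 6: $ y (top = y).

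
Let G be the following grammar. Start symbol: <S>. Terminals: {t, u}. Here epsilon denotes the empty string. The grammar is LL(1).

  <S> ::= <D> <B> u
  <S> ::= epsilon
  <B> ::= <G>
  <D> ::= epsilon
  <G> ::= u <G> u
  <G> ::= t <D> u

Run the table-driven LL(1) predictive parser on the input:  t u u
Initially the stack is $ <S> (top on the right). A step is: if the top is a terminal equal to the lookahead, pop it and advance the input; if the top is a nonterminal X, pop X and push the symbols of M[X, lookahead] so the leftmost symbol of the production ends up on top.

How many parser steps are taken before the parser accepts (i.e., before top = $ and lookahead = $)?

8

     Stack        Input    Action
  1  $ <S>        t u u $  expand <S> ::= <D> <B> u
  2  $ u <B> <D>  t u u $  expand <D> ::= epsilon
  3  $ u <B>      t u u $  expand <B> ::= <G>
  4  $ u <G>      t u u $  expand <G> ::= t <D> u
  5  $ u u <D> t  t u u $  match t
  6  $ u u <D>    u u $    expand <D> ::= epsilon
  7  $ u u        u u $    match u
  8  $ u          u $      match u
Accept reached after 8 steps.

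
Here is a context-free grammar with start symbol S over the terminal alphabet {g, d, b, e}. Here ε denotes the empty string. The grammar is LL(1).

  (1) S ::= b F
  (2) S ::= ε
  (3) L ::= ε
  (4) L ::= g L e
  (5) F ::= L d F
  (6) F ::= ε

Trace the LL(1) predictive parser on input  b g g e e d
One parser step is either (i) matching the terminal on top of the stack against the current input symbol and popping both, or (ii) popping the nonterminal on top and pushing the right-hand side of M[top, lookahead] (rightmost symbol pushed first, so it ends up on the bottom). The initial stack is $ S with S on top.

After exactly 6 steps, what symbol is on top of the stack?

     Stack        Input          Action
  1  $ S          b g g e e d $  expand S ::= b F
  2  $ F b        b g g e e d $  match b
  3  $ F          g g e e d $    expand F ::= L d F
  4  $ F d L      g g e e d $    expand L ::= g L e
  5  $ F d e L g  g g e e d $    match g
  6  $ F d e L    g e e d $      expand L ::= g L e
Stack after step 6: $ F d e e L g (top = g).

g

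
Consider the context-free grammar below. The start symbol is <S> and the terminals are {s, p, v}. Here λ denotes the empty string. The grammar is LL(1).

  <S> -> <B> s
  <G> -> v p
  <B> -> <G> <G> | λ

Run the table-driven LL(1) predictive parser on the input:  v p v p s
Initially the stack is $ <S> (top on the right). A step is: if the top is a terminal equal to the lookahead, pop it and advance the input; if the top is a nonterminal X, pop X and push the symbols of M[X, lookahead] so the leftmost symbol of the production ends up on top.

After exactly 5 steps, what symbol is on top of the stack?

step 1: stack=$ <S>  input=v p v p s $  — expand <S> -> <B> s
step 2: stack=$ s <B>  input=v p v p s $  — expand <B> -> <G> <G>
step 3: stack=$ s <G> <G>  input=v p v p s $  — expand <G> -> v p
step 4: stack=$ s <G> p v  input=v p v p s $  — match v
step 5: stack=$ s <G> p  input=p v p s $  — match p
Stack after step 5: $ s <G> (top = <G>).

<G>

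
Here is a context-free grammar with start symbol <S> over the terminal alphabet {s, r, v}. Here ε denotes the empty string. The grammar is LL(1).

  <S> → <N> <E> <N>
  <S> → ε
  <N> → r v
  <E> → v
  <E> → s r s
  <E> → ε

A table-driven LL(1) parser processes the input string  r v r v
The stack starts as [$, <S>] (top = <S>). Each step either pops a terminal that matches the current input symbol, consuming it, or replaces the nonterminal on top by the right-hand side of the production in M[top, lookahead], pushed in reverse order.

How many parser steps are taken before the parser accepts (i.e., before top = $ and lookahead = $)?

     Stack          Input      Action
  1  $ <S>          r v r v $  expand <S> → <N> <E> <N>
  2  $ <N> <E> <N>  r v r v $  expand <N> → r v
  3  $ <N> <E> v r  r v r v $  match r
  4  $ <N> <E> v    v r v $    match v
  5  $ <N> <E>      r v $      expand <E> → ε
  6  $ <N>          r v $      expand <N> → r v
  7  $ v r          r v $      match r
  8  $ v            v $        match v
Accept reached after 8 steps.

8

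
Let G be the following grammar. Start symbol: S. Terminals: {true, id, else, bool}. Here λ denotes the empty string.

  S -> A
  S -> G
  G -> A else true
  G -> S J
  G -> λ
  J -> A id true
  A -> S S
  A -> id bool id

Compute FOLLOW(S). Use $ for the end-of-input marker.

FIRST(S): from S->A we get {λ, else, id}; from S->G we get {λ, else, id}. So FIRST(S) = {λ, else, id}.
FIRST(A): from A->S S we get {λ, else, id}; from A->id bool id we get {id}. So FIRST(A) = {λ, else, id}.
FIRST(J): from J->A id true we get {else, id}. So FIRST(J) = {else, id}.
FIRST(G): from G->A else true we get {else, id}; from G->S J we get {else, id}; from G->λ we get {λ}. So FIRST(G) = {λ, else, id}.
FOLLOW(S) includes $ since S is the start symbol.
FOLLOW(S): in G->S J, S is followed by J with FIRST {else, id}; in A->S S (occurrence 1), S is followed by S with FIRST {λ, else, id}; in A->S S (occurrence 1), the suffix after S is nullable, so FOLLOW(S) ⊇ FOLLOW(A) = {$, else, id}; in A->S S (occurrence 2), the suffix after S is empty, so FOLLOW(S) ⊇ FOLLOW(A) = {$, else, id}. Thus FOLLOW(S) = {$, else, id}.
FOLLOW(G): in S->G, the suffix after G is empty, so FOLLOW(G) ⊇ FOLLOW(S) = {$, else, id}. Thus FOLLOW(G) = {$, else, id}.
FOLLOW(J): in G->S J, the suffix after J is empty, so FOLLOW(J) ⊇ FOLLOW(G) = {$, else, id}. Thus FOLLOW(J) = {$, else, id}.
FOLLOW(A): in S->A, the suffix after A is empty, so FOLLOW(A) ⊇ FOLLOW(S) = {$, else, id}; in G->A else true, A is followed by else true with FIRST {else}; in J->A id true, A is followed by id true with FIRST {id}. Thus FOLLOW(A) = {$, else, id}.

{$, else, id}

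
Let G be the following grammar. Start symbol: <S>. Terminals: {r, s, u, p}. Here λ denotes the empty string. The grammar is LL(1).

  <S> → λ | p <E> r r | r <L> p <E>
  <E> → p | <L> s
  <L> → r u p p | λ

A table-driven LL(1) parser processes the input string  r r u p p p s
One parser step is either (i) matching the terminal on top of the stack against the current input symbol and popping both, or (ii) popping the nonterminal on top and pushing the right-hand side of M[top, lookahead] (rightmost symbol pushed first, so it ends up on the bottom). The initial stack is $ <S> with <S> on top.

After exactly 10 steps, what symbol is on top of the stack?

      Stack            Input            Action
   1  $ <S>            r r u p p p s $  expand <S> → r <L> p <E>
   2  $ <E> p <L> r    r r u p p p s $  match r
   3  $ <E> p <L>      r u p p p s $    expand <L> → r u p p
   4  $ <E> p p p u r  r u p p p s $    match r
   5  $ <E> p p p u    u p p p s $      match u
   6  $ <E> p p p      p p p s $        match p
   7  $ <E> p p        p p s $          match p
   8  $ <E> p          p s $            match p
   9  $ <E>            s $              expand <E> → <L> s
  10  $ s <L>          s $              expand <L> → λ
Stack after step 10: $ s (top = s).

s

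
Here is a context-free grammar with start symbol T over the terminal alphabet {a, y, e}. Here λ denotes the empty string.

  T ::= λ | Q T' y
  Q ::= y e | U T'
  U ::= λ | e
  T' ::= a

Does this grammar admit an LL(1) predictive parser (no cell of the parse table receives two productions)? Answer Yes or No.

Yes

FIRST(T) = {λ, a, e, y}
FIRST(Q) = {a, e, y}
FIRST(U) = {λ, e}
FIRST(T') = {a}
FOLLOW(T) = {$}
FOLLOW(Q) = {a}
FOLLOW(U) = {a}
FOLLOW(T') = {a, y}
Each cell of M receives at most one production.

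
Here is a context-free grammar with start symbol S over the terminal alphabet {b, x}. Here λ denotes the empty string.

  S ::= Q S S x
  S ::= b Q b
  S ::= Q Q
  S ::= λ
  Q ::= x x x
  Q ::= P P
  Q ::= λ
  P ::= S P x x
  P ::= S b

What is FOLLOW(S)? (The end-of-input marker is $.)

{$, b, x}

FIRST(S): from S::=Q S S x we get {b, x}; from S::=b Q b we get {b}; from S::=Q Q we get {λ, b, x}; from S::=λ we get {λ}. So FIRST(S) = {λ, b, x}.
FIRST(P): from P::=S P x x we get {b, x}; from P::=S b we get {b, x}. So FIRST(P) = {b, x}.
FIRST(Q): from Q::=x x x we get {x}; from Q::=P P we get {b, x}; from Q::=λ we get {λ}. So FIRST(Q) = {λ, b, x}.
FOLLOW(S) includes $ since S is the start symbol.
FOLLOW(S): in S::=Q S S x (occurrence 1), S is followed by S x with FIRST {b, x}; in S::=Q S S x (occurrence 2), S is followed by x with FIRST {x}; in P::=S P x x, S is followed by P x x with FIRST {b, x}; in P::=S b, S is followed by b with FIRST {b}. Thus FOLLOW(S) = {$, b, x}.
FOLLOW(Q): in S::=Q S S x, Q is followed by S S x with FIRST {b, x}; in S::=b Q b, Q is followed by b with FIRST {b}; in S::=Q Q (occurrence 1), Q is followed by Q with FIRST {λ, b, x}; in S::=Q Q (occurrence 1), the suffix after Q is nullable, so FOLLOW(Q) ⊇ FOLLOW(S) = {$, b, x}; in S::=Q Q (occurrence 2), the suffix after Q is empty, so FOLLOW(Q) ⊇ FOLLOW(S) = {$, b, x}. Thus FOLLOW(Q) = {$, b, x}.
FOLLOW(P): in Q::=P P (occurrence 1), P is followed by P with FIRST {b, x}; in Q::=P P (occurrence 2), the suffix after P is empty, so FOLLOW(P) ⊇ FOLLOW(Q) = {$, b, x}; in P::=S P x x, P is followed by x x with FIRST {x}. Thus FOLLOW(P) = {$, b, x}.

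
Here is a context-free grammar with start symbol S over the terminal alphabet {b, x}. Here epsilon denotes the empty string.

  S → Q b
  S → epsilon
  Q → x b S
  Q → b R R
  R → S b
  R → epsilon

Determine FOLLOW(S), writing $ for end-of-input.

FIRST(Q) = {b, x}
FIRST(S) = {epsilon, b, x}  (via Q b)
FIRST(R) = {epsilon, b, x}  (via S b)
FOLLOW(S) includes $ since S is the start symbol.
FOLLOW(Q): in S→Q b, Q is followed by b with FIRST {b}. Thus FOLLOW(Q) = {b}.
FOLLOW(S): in Q→x b S, the suffix after S is empty, so FOLLOW(S) ⊇ FOLLOW(Q) = {b}; in R→S b, S is followed by b with FIRST {b}. Thus FOLLOW(S) = {$, b}.
FOLLOW(R): in Q→b R R (occurrence 1), R is followed by R with FIRST {epsilon, b, x}; in Q→b R R (occurrence 1), the suffix after R is nullable, so FOLLOW(R) ⊇ FOLLOW(Q) = {b}; in Q→b R R (occurrence 2), the suffix after R is empty, so FOLLOW(R) ⊇ FOLLOW(Q) = {b}. Thus FOLLOW(R) = {b, x}.

{$, b}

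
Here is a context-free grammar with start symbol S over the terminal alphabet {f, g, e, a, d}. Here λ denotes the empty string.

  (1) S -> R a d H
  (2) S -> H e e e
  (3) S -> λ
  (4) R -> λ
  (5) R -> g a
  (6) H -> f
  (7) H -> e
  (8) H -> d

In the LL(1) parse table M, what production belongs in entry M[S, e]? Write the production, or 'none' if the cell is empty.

S -> H e e e

FIRST(R) = {λ, g}
FIRST(H) = {d, e, f}
FIRST(S) = {λ, a, d, e, f, g}  (via R a d H, H e e e)
FOLLOW(S) includes $ since S is the start symbol.
FOLLOW(S): S appears on no right-hand side. Thus FOLLOW(S) = {$}.
For S -> R a d H: FIRST(R a d H) = {a, g}, so it goes in M[S, t] for t ∈ {a, g}.
For S -> H e e e: FIRST(H e e e) = {d, e, f}, so it goes in M[S, t] for t ∈ {d, e, f}.
For S -> λ: FIRST(λ) = {λ}, so it goes in M[S, t] for t ∈ {}; since λ ∈ FIRST, also for every t ∈ FOLLOW(S) = {$}.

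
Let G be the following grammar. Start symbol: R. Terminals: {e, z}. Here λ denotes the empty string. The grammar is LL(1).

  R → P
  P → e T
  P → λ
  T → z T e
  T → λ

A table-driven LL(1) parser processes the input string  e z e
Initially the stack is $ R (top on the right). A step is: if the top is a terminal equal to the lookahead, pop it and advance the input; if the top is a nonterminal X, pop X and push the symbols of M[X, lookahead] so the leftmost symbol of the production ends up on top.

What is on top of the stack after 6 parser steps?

e

     Stack    Input    Action
  1  $ R      e z e $  expand R → P
  2  $ P      e z e $  expand P → e T
  3  $ T e    e z e $  match e
  4  $ T      z e $    expand T → z T e
  5  $ e T z  z e $    match z
  6  $ e T    e $      expand T → λ
Stack after step 6: $ e (top = e).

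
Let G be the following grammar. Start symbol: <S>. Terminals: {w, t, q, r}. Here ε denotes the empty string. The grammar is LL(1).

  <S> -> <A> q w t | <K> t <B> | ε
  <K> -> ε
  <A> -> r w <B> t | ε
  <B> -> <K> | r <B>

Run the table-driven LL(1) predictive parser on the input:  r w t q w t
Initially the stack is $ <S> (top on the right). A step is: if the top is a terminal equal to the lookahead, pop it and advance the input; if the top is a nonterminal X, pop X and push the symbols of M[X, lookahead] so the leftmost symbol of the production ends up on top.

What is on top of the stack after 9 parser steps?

t

step 1: stack=$ <S>  input=r w t q w t $  — expand <S> -> <A> q w t
step 2: stack=$ t w q <A>  input=r w t q w t $  — expand <A> -> r w <B> t
step 3: stack=$ t w q t <B> w r  input=r w t q w t $  — match r
step 4: stack=$ t w q t <B> w  input=w t q w t $  — match w
step 5: stack=$ t w q t <B>  input=t q w t $  — expand <B> -> <K>
step 6: stack=$ t w q t <K>  input=t q w t $  — expand <K> -> ε
step 7: stack=$ t w q t  input=t q w t $  — match t
step 8: stack=$ t w q  input=q w t $  — match q
step 9: stack=$ t w  input=w t $  — match w
Stack after step 9: $ t (top = t).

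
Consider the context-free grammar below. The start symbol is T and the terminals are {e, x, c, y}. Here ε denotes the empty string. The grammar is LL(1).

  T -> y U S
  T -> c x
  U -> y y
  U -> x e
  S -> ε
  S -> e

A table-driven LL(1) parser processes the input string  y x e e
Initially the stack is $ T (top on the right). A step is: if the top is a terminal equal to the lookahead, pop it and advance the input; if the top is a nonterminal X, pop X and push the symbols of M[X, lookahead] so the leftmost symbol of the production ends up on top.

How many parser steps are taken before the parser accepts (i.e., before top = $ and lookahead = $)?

7

     Stack    Input      Action
  1  $ T      y x e e $  expand T -> y U S
  2  $ S U y  y x e e $  match y
  3  $ S U    x e e $    expand U -> x e
  4  $ S e x  x e e $    match x
  5  $ S e    e e $      match e
  6  $ S      e $        expand S -> e
  7  $ e      e $        match e
Accept reached after 7 steps.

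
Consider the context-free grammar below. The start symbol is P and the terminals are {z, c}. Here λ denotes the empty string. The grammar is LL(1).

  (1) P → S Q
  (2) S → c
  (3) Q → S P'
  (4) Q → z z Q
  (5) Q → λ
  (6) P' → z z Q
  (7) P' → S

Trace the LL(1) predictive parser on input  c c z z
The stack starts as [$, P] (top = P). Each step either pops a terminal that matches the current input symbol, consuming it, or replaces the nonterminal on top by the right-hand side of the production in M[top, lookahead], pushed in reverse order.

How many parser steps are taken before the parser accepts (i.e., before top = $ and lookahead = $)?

      Stack    Input      Action
   1  $ P      c c z z $  expand P → S Q
   2  $ Q S    c c z z $  expand S → c
   3  $ Q c    c c z z $  match c
   4  $ Q      c z z $    expand Q → S P'
   5  $ P' S   c z z $    expand S → c
   6  $ P' c   c z z $    match c
   7  $ P'     z z $      expand P' → z z Q
   8  $ Q z z  z z $      match z
   9  $ Q z    z $        match z
  10  $ Q      $          expand Q → λ
Accept reached after 10 steps.

10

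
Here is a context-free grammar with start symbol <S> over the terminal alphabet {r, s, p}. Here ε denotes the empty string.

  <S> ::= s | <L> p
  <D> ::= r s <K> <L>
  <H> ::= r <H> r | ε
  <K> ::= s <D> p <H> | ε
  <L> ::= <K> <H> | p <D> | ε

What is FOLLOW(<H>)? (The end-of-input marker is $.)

FIRST(<D>) = {r}
FIRST(<H>) = {ε, r}
FIRST(<K>) = {ε, s}
FIRST(<L>) = {ε, p, r, s}  (via <K> <H>)
FIRST(<S>) = {p, r, s}  (via <L> p)
FOLLOW(<S>) includes $ since <S> is the start symbol.
FOLLOW(<S>): <S> appears on no right-hand side. Thus FOLLOW(<S>) = {$}.
FOLLOW(<D>): in <K>::=s <D> p <H>, <D> is followed by p <H> with FIRST {p}; in <L>::=p <D>, the suffix after <D> is empty, so FOLLOW(<D>) ⊇ FOLLOW(<L>) = {p}. Thus FOLLOW(<D>) = {p}.
FOLLOW(<L>): in <S>::=<L> p, <L> is followed by p with FIRST {p}; in <D>::=r s <K> <L>, the suffix after <L> is empty, so FOLLOW(<L>) ⊇ FOLLOW(<D>) = {p}. Thus FOLLOW(<L>) = {p}.
FOLLOW(<K>): in <D>::=r s <K> <L>, <K> is followed by <L> with FIRST {ε, p, r, s}; in <D>::=r s <K> <L>, the suffix after <K> is nullable, so FOLLOW(<K>) ⊇ FOLLOW(<D>) = {p}; in <L>::=<K> <H>, <K> is followed by <H> with FIRST {ε, r}; in <L>::=<K> <H>, the suffix after <K> is nullable, so FOLLOW(<K>) ⊇ FOLLOW(<L>) = {p}. Thus FOLLOW(<K>) = {p, r, s}.
FOLLOW(<H>): in <H>::=r <H> r, <H> is followed by r with FIRST {r}; in <K>::=s <D> p <H>, the suffix after <H> is empty, so FOLLOW(<H>) ⊇ FOLLOW(<K>) = {p, r, s}; in <L>::=<K> <H>, the suffix after <H> is empty, so FOLLOW(<H>) ⊇ FOLLOW(<L>) = {p}. Thus FOLLOW(<H>) = {p, r, s}.

{p, r, s}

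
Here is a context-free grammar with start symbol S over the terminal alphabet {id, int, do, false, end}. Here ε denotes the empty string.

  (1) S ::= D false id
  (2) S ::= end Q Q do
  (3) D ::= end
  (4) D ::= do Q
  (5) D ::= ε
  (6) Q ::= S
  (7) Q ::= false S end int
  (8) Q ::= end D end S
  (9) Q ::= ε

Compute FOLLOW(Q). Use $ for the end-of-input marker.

{do, end, false}

FIRST(D): from D::=end we get {end}; from D::=do Q we get {do}; from D::=ε we get {ε}. So FIRST(D) = {ε, do, end}.
FIRST(S): from S::=D false id we get {do, end, false}; from S::=end Q Q do we get {end}. So FIRST(S) = {do, end, false}.
FIRST(Q): from Q::=S we get {do, end, false}; from Q::=false S end int we get {false}; from Q::=end D end S we get {end}; from Q::=ε we get {ε}. So FIRST(Q) = {ε, do, end, false}.
FOLLOW(S) includes $ since S is the start symbol.
FOLLOW(D): in S::=D false id, D is followed by false id with FIRST {false}; in Q::=end D end S, D is followed by end S with FIRST {end}. Thus FOLLOW(D) = {end, false}.
FOLLOW(Q): in S::=end Q Q do (occurrence 1), Q is followed by Q do with FIRST {do, end, false}; in S::=end Q Q do (occurrence 2), Q is followed by do with FIRST {do}; in D::=do Q, the suffix after Q is empty, so FOLLOW(Q) ⊇ FOLLOW(D) = {end, false}. Thus FOLLOW(Q) = {do, end, false}.
FOLLOW(S): in Q::=S, the suffix after S is empty, so FOLLOW(S) ⊇ FOLLOW(Q) = {do, end, false}; in Q::=false S end int, S is followed by end int with FIRST {end}; in Q::=end D end S, the suffix after S is empty, so FOLLOW(S) ⊇ FOLLOW(Q) = {do, end, false}. Thus FOLLOW(S) = {$, do, end, false}.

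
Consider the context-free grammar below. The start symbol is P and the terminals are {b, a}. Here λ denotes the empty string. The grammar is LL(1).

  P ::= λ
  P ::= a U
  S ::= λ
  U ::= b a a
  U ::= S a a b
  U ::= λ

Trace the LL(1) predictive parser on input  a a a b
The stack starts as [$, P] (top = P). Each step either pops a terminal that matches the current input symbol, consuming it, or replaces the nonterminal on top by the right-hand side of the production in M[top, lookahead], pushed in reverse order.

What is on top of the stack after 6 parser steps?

step 1: stack=$ P  input=a a a b $  — expand P ::= a U
step 2: stack=$ U a  input=a a a b $  — match a
step 3: stack=$ U  input=a a b $  — expand U ::= S a a b
step 4: stack=$ b a a S  input=a a b $  — expand S ::= λ
step 5: stack=$ b a a  input=a a b $  — match a
step 6: stack=$ b a  input=a b $  — match a
Stack after step 6: $ b (top = b).

b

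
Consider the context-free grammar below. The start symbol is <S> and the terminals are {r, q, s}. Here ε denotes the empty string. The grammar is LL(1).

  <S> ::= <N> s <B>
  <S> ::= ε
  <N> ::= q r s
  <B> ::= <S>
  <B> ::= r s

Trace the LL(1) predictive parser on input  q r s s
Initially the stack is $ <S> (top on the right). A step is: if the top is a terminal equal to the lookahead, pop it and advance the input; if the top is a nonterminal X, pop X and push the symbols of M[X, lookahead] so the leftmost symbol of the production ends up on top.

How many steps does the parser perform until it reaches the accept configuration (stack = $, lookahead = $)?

8

step 1: stack=$ <S>  input=q r s s $  — expand <S> ::= <N> s <B>
step 2: stack=$ <B> s <N>  input=q r s s $  — expand <N> ::= q r s
step 3: stack=$ <B> s s r q  input=q r s s $  — match q
step 4: stack=$ <B> s s r  input=r s s $  — match r
step 5: stack=$ <B> s s  input=s s $  — match s
step 6: stack=$ <B> s  input=s $  — match s
step 7: stack=$ <B>  input=$  — expand <B> ::= <S>
step 8: stack=$ <S>  input=$  — expand <S> ::= ε
Accept reached after 8 steps.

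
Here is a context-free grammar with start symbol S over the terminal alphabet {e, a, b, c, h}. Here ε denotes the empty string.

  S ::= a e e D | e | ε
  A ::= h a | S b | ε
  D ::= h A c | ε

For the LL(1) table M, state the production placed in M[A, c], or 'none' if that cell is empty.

A ::= ε

FIRST(S): from S::=a e e D we get {a}; from S::=e we get {e}; from S::=ε we get {ε}. So FIRST(S) = {ε, a, e}.
FIRST(D): from D::=h A c we get {h}; from D::=ε we get {ε}. So FIRST(D) = {ε, h}.
FIRST(A): from A::=h a we get {h}; from A::=S b we get {a, b, e}; from A::=ε we get {ε}. So FIRST(A) = {ε, a, b, e, h}.
FOLLOW(S) includes $ since S is the start symbol.
FOLLOW(A): in D::=h A c, A is followed by c with FIRST {c}. Thus FOLLOW(A) = {c}.
For A ::= h a: FIRST(h a) = {h}, so it goes in M[A, t] for t ∈ {h}.
For A ::= S b: FIRST(S b) = {a, b, e}, so it goes in M[A, t] for t ∈ {a, b, e}.
For A ::= ε: FIRST(ε) = {ε}, so it goes in M[A, t] for t ∈ {}; since ε ∈ FIRST, also for every t ∈ FOLLOW(A) = {c}.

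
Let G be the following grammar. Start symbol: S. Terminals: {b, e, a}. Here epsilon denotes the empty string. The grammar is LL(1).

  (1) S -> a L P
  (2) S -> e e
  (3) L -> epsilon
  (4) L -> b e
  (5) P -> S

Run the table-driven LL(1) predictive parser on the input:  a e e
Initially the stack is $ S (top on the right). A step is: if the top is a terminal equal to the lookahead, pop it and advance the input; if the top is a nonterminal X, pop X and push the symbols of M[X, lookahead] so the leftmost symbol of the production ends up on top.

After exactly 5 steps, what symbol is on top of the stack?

     Stack    Input    Action
  1  $ S      a e e $  expand S -> a L P
  2  $ P L a  a e e $  match a
  3  $ P L    e e $    expand L -> epsilon
  4  $ P      e e $    expand P -> S
  5  $ S      e e $    expand S -> e e
Stack after step 5: $ e e (top = e).

e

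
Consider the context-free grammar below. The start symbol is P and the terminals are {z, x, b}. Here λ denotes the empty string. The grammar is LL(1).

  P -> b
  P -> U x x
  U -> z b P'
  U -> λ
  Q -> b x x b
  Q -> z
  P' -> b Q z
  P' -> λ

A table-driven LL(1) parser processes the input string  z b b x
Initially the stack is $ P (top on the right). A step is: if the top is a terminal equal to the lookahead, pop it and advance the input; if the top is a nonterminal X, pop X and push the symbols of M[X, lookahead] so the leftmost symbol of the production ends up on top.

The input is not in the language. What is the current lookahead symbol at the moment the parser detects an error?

x

     Stack         Input      Action
  1  $ P           z b b x $  expand P -> U x x
  2  $ x x U       z b b x $  expand U -> z b P'
  3  $ x x P' b z  z b b x $  match z
  4  $ x x P' b    b b x $    match b
  5  $ x x P'      b x $      expand P' -> b Q z
  6  $ x x z Q b   b x $      match b
  7  $ x x z Q     x $        error: M[Q, x] is empty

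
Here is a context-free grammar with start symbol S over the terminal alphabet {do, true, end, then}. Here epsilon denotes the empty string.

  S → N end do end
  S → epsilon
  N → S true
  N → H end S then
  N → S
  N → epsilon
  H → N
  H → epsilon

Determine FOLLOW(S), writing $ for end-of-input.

FIRST(S) = {epsilon, end, true}  (via N end do end)
FIRST(N) = {epsilon, end, true}  (via S true, H end S then, S)
FIRST(H) = {epsilon, end, true}  (via N)
FOLLOW(S) includes $ since S is the start symbol.
FOLLOW(H): in N→H end S then, H is followed by end S then with FIRST {end}. Thus FOLLOW(H) = {end}.
FOLLOW(N): in S→N end do end, N is followed by end do end with FIRST {end}; in H→N, the suffix after N is empty, so FOLLOW(N) ⊇ FOLLOW(H) = {end}. Thus FOLLOW(N) = {end}.
FOLLOW(S): in N→S true, S is followed by true with FIRST {true}; in N→H end S then, S is followed by then with FIRST {then}; in N→S, the suffix after S is empty, so FOLLOW(S) ⊇ FOLLOW(N) = {end}. Thus FOLLOW(S) = {$, end, then, true}.

{$, end, then, true}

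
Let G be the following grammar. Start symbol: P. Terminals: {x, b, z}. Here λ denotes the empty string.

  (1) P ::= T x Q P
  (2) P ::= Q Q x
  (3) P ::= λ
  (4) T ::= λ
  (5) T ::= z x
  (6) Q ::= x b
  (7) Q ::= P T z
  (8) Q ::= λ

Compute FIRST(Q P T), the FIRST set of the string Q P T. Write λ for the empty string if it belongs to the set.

{λ, x, z}

FIRST(T): from T::=λ we get {λ}; from T::=z x we get {z}. So FIRST(T) = {λ, z}.
FIRST(P): from P::=T x Q P we get {x, z}; from P::=Q Q x we get {x, z}; from P::=λ we get {λ}. So FIRST(P) = {λ, x, z}.
FIRST(Q): from Q::=x b we get {x}; from Q::=P T z we get {x, z}; from Q::=λ we get {λ}. So FIRST(Q) = {λ, x, z}.
FIRST(Q P T): take FIRST of each symbol in turn, carrying on past any symbol whose FIRST contains λ; result {λ, x, z}.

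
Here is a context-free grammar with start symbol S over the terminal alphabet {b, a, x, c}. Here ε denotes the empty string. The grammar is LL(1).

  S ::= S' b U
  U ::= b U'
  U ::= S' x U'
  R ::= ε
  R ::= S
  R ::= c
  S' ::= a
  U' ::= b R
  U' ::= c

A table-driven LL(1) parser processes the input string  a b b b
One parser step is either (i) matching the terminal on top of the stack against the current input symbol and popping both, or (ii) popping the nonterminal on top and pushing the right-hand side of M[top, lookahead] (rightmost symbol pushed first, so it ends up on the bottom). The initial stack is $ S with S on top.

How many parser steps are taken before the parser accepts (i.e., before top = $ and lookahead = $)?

9

step 1: stack=$ S  input=a b b b $  — expand S ::= S' b U
step 2: stack=$ U b S'  input=a b b b $  — expand S' ::= a
step 3: stack=$ U b a  input=a b b b $  — match a
step 4: stack=$ U b  input=b b b $  — match b
step 5: stack=$ U  input=b b $  — expand U ::= b U'
step 6: stack=$ U' b  input=b b $  — match b
step 7: stack=$ U'  input=b $  — expand U' ::= b R
step 8: stack=$ R b  input=b $  — match b
step 9: stack=$ R  input=$  — expand R ::= ε
Accept reached after 9 steps.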